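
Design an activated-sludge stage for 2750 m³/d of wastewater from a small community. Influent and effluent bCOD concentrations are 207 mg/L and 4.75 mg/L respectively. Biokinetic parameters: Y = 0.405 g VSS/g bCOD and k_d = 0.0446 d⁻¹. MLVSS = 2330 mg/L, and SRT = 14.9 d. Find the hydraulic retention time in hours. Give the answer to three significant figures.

τ ≈ 7.55 h

Steady-state biomass mass balance: V·X·(1 + k_d·θ_c) = Y·Q·(S₀ − S)·θ_c, so V = 0.405 × 2750 × (207 − 4.75) × 14.9 / [2330 × (1 + 0.0446 × 14.9)] = 3.36×10^6 / 3878 = 865.4 m³.
Hydraulic retention time τ = V/Q = 865.4 / 2750 = 0.3147 d = 7.553 h.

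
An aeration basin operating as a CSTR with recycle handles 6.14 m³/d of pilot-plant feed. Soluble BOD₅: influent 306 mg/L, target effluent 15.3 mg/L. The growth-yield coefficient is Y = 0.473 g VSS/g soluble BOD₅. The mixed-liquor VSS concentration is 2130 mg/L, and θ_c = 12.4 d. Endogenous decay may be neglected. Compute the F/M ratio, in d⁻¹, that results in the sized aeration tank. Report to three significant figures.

F/M ≈ 0.179 d⁻¹

Biomass mass balance (decay neglected): V·X = Y·Q·(S₀ − S)·θ_c, so V = 0.473 × 6.14 × (306 − 15.3) × 12.4 / 2130 = 4.915 m³.
F/M = applied load / biomass = Q·S₀/(V·X) = 6.14 × 306 / (4.915 × 2130) = 0.1795 d⁻¹.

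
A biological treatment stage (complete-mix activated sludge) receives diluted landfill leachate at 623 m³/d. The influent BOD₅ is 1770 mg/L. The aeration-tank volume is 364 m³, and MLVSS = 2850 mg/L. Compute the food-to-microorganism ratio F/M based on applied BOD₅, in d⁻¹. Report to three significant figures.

F/M ≈ 1.06 d⁻¹

F/M = applied load / biomass = Q·S₀/(V·X) = 623 × 1770 / (364.0 × 2850) = 1.063 d⁻¹.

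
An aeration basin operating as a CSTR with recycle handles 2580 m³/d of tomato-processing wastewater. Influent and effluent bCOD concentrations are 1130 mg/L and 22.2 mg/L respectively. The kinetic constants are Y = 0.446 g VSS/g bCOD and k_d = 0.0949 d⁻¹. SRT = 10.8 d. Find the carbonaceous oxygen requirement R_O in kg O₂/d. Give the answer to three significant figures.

The observed yield is Y_obs = Y/(1 + k_d·θ_c) = 0.446 / (1 + 0.0949 × 10.8) = 0.446 / 2.025 = 0.2203 g VSS per g bCOD removed.
ΔS = 1130 − 22.2 = 1108 mg/L, so the substrate removal rate is 2580 × 1108/1000 = 2858 kg bCOD/d.
Biomass synthesised: P_X = Y_obs × 2858 = 629.5 kg VSS/d.
R_O = Q·ΔS − 1.42 P_X = 2858 − 893.9 = 1964 kg O₂/d.

R_O ≈ 1960 kg O₂/d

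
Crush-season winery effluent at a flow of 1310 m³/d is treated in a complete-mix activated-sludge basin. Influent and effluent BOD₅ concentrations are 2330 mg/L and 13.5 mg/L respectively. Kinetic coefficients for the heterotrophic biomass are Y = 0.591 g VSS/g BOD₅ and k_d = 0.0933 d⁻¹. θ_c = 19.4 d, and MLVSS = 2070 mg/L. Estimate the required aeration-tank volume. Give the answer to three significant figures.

Steady-state biomass mass balance: V·X·(1 + k_d·θ_c) = Y·Q·(S₀ − S)·θ_c, so V = 0.591 × 1310 × (2330 − 13.5) × 19.4 / [2070 × (1 + 0.0933 × 19.4)] = 3.48×10^7 / 5817 = 5982 m³.

V ≈ 5980 m³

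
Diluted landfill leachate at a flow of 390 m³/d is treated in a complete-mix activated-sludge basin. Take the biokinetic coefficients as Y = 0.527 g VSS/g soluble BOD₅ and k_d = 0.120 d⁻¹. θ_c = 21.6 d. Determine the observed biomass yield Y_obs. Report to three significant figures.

Y_obs ≈ 0.147 g VSS/g soluble BOD₅

Observed yield with endogenous decay: Y_obs = Y / (1 + k_d·θ_c) = 0.527 / (1 + 0.120 × 21.6) = 0.527 / 3.592 = 0.1467 g VSS/g soluble BOD₅.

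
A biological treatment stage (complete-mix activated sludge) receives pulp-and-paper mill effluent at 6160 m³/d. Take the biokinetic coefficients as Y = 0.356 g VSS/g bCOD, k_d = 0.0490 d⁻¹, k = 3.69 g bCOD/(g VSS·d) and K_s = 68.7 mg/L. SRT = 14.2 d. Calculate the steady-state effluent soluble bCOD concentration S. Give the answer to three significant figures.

From the Monod/SRT balance for a CMAS, S = K_s·(1+k_d θ_c)/[θ_c·(Y k − k_d) − 1] = 68.7 × (1 + 0.0490 × 14.2) / [14.2 × (0.356 × 3.69 − 0.0490) − 1] = 116.5 / 16.96 = 6.870 mg/L.

S ≈ 6.87 mg/L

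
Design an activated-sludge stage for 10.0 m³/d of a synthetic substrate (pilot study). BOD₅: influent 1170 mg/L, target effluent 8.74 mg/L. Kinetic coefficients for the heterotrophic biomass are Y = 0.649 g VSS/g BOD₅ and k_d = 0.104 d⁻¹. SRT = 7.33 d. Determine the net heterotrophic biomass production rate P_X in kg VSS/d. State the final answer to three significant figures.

Observed yield with endogenous decay: Y_obs = Y / (1 + k_d·θ_c) = 0.649 / (1 + 0.104 × 7.33) = 0.649 / 1.762 = 0.3683 g VSS/g BOD₅.
Mass of BOD₅ removed per day: Q(S₀ − S) = 10.0 × 1161 g/m³ = 11.61 kg/d.
P_X = Y_obs · Q(S₀ − S) = 0.3683 × 11.61 = 4.277 kg VSS/d.

P_X ≈ 4.28 kg VSS/d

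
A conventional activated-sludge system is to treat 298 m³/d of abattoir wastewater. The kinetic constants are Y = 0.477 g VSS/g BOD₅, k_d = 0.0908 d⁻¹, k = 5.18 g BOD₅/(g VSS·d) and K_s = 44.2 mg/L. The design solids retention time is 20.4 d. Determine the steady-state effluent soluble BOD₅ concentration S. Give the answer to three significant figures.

S ≈ 2.65 mg/L

Effluent substrate depends only on kinetics and SRT: S = K_s(1 + k_d θ_c) / [θ_c(Yk − k_d) − 1] = 44.2 × (1 + 0.0908 × 20.4) / [20.4 × (0.477 × 5.18 − 0.0908) − 1] = 126.1 / 47.55 = 2.651 mg/L.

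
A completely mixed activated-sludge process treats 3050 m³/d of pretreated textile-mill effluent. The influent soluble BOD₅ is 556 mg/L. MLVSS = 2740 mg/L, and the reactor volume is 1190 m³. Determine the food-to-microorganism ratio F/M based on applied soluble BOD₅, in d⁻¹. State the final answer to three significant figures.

F/M ≈ 0.520 d⁻¹

Food-to-microorganism ratio F/M = Q S₀ / (V X) = 3050 × 556 / (1190 × 2740) = 0.5201 d⁻¹.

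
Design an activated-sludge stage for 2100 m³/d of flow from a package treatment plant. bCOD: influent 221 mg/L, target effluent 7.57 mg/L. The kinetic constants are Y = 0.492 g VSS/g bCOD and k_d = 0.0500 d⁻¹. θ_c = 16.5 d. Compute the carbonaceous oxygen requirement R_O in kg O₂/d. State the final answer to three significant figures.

Correct the yield for decay: Y_obs = Y/(1 + k_d θ_c) = 0.492 / (1 + 0.0500 × 16.5) = 0.492 / 1.825 = 0.2696.
Substrate removed = Q·(S₀ − S) = 2100 m³/d × (221 − 7.57) g/m³ = 4.48×10^5 g/d = 448.2 kg/d.
P_X = Y_obs·Q·(S₀ − S) = 0.2696 × 448.2 = 120.8 kg VSS/d.
Carbonaceous O₂ demand = substrate oxidised − cell-mass equivalent = 448.2 − 1.42 × 120.8 = 276.6 kg O₂/d.

R_O ≈ 277 kg O₂/d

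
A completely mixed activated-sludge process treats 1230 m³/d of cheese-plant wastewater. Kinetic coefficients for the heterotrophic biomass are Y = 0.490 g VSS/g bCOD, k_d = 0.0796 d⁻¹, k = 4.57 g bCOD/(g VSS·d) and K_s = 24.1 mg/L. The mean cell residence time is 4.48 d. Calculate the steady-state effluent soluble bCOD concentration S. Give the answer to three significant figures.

S ≈ 3.77 mg/L

Effluent substrate depends only on kinetics and SRT: S = K_s(1 + k_d θ_c) / [θ_c(Yk − k_d) − 1] = 24.1 × (1 + 0.0796 × 4.48) / [4.48 × (0.490 × 4.57 − 0.0796) − 1] = 32.69 / 8.675 = 3.769 mg/L.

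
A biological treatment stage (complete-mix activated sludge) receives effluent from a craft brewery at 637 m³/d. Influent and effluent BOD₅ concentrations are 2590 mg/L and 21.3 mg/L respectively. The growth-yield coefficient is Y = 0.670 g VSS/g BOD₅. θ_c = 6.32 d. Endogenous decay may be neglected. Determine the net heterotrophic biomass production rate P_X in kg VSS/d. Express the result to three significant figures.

P_X ≈ 1100 kg VSS/d

With endogenous decay neglected, the observed yield equals the true yield: Y_obs = Y = 0.670 g VSS/g BOD₅.
Substrate removed = Q·(S₀ − S) = 637 m³/d × (2590 − 21.3) g/m³ = 1.64×10^6 g/d = 1636 kg/d.
Biomass produced: P_X = Y_obs·Q·ΔS = 0.6700 × 1636 ≈ 1096 kg VSS/d.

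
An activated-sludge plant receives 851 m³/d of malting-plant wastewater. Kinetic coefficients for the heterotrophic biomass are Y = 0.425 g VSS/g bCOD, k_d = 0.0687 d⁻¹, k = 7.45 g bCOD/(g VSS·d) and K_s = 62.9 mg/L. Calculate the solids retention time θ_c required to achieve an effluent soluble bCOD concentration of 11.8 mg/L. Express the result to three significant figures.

Specific growth rate at S = 11.8 mg/L: μ = YkS/(K_s+S) = 0.425·7.45·11.8/(62.9+11.8) = 0.5002 d⁻¹.
Then 1/θ_c = μ − k_d = 0.5002 − 0.0687 = 0.4315 d⁻¹, giving θ_c = 2.318 d.

θ_c ≈ 2.32 d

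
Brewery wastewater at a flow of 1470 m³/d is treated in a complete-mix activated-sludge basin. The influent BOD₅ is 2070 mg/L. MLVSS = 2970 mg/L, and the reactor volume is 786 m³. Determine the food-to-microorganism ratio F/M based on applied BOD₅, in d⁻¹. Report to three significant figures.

F/M = Q·S₀ / (V·X) = 1470 × 2070 / (786.0 × 2970) = 1.303 g BOD₅·(g VSS·d)⁻¹.

F/M ≈ 1.30 d⁻¹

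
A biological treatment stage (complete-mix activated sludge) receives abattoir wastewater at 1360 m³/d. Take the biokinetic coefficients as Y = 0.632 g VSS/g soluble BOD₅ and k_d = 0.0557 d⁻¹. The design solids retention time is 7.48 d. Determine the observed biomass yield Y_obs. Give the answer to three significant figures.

The observed yield is Y_obs = Y/(1 + k_d·θ_c) = 0.632 / (1 + 0.0557 × 7.48) = 0.632 / 1.417 = 0.4461 g VSS per g soluble BOD₅ removed.

Y_obs ≈ 0.446 g VSS/g soluble BOD₅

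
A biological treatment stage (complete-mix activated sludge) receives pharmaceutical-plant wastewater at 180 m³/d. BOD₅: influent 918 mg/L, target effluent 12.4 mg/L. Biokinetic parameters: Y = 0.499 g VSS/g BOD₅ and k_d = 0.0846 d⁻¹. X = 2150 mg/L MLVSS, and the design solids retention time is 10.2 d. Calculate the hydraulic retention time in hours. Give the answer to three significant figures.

τ ≈ 27.6 h

Steady-state biomass mass balance: V·X·(1 + k_d·θ_c) = Y·Q·(S₀ − S)·θ_c, so V = 0.499 × 180 × (918 − 12.4) × 10.2 / [2150 × (1 + 0.0846 × 10.2)] = 8.3×10^5 / 4005 = 207.1 m³.
Hydraulic retention time τ = V/Q = 207.1 / 180 = 1.151 d = 27.62 h.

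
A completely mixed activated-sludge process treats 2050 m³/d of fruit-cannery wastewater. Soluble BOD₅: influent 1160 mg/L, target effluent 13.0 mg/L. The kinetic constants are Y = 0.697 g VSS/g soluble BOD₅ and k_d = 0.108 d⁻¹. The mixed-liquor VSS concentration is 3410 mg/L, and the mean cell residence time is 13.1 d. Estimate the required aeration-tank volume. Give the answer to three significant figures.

V ≈ 2610 m³

Steady-state biomass mass balance: V·X·(1 + k_d·θ_c) = Y·Q·(S₀ − S)·θ_c, so V = 0.697 × 2050 × (1160 − 13.0) × 13.1 / [3410 × (1 + 0.108 × 13.1)] = 2.15×10^7 / 8234 = 2607 m³.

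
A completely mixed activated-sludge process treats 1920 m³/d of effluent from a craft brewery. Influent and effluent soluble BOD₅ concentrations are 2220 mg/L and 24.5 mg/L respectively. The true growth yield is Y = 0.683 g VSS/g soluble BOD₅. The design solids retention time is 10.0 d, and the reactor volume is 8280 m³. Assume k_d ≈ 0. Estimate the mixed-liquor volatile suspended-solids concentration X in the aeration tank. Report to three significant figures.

X = Y·Q·ΔS·θ_c / V = 0.683 × 1920 × (2220 − 24.5) × 10.0 / 8280 = 3477 mg/L.

X ≈ 3480 mg/L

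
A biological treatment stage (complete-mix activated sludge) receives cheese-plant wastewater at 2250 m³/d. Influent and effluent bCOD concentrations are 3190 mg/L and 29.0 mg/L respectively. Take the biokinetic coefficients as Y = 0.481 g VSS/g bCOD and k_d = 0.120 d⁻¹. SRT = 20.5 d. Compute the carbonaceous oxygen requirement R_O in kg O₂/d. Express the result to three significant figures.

R_O ≈ 5710 kg O₂/d

Correct the yield for decay: Y_obs = Y/(1 + k_d θ_c) = 0.481 / (1 + 0.120 × 20.5) = 0.481 / 3.460 = 0.1390.
Mass of bCOD removed per day: Q(S₀ − S) = 2250 × 3161 g/m³ = 7112 kg/d.
Net sludge production P_X = 0.1390 × 7112 = 988.7 kg VSS/d.
Carbonaceous O₂ demand = substrate oxidised − cell-mass equivalent = 7112 − 1.42 × 988.7 = 5708 kg O₂/d.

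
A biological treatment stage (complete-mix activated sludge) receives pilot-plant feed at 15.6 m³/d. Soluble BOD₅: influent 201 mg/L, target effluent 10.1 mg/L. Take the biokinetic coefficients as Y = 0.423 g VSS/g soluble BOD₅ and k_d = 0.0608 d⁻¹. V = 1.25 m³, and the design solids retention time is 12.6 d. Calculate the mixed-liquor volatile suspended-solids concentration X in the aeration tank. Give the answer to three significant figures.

X ≈ 7190 mg/L

From V·X·(1 + k_d·θ_c) = Y·Q·(S₀ − S)·θ_c: X = 0.423 × 15.6 × (201 − 10.1) × 12.6 / [1.25 × (1 + 0.0608 × 12.6)] = 7190 mg/L.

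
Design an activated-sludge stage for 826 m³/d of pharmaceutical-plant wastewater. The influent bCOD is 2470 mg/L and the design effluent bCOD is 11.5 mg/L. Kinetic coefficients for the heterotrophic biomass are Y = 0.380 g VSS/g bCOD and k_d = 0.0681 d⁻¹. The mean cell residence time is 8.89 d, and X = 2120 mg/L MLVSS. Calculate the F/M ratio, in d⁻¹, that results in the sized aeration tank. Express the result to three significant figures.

F/M ≈ 0.477 d⁻¹

Steady-state biomass mass balance: V·X·(1 + k_d·θ_c) = Y·Q·(S₀ − S)·θ_c, so V = 0.380 × 826 × (2470 − 11.5) × 8.89 / [2120 × (1 + 0.0681 × 8.89)] = 6.86×10^6 / 3403 = 2016 m³.
Food-to-microorganism ratio F/M = Q S₀ / (V X) = 826 × 2470 / (2016 × 2120) = 0.4774 d⁻¹.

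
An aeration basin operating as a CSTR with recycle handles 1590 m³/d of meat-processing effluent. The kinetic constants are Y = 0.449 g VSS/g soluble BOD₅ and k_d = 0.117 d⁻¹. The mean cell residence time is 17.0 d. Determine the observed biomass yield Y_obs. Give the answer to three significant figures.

Y_obs ≈ 0.150 g VSS/g soluble BOD₅

Observed yield with endogenous decay: Y_obs = Y / (1 + k_d·θ_c) = 0.449 / (1 + 0.117 × 17.0) = 0.449 / 2.989 = 0.1502 g VSS/g soluble BOD₅.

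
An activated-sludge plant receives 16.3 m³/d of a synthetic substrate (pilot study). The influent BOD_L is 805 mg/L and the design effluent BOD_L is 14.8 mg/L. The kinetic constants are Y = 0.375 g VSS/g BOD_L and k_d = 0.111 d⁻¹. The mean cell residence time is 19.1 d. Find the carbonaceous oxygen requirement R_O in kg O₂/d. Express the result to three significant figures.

Y_obs = Y / (1 + k_d θ_c) = 0.375 / (1 + 0.111 × 19.1) = 0.375 / 3.120 = 0.1202.
Mass of BOD_L removed per day: Q(S₀ − S) = 16.3 × 790.2 g/m³ = 12.88 kg/d.
P_X = Y_obs·Q·(S₀ − S) = 0.1202 × 12.88 = 1.548 kg VSS/d.
R_O = Q·(S₀ − S) − 1.42·P_X = 12.88 − 1.42 × 1.548 = 10.68 kg O₂/d.

R_O ≈ 10.7 kg O₂/d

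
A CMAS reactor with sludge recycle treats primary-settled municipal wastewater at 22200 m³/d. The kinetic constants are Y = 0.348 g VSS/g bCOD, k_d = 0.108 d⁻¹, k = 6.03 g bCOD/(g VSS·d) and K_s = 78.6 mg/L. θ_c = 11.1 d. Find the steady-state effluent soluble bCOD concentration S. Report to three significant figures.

For a completely mixed reactor with recycle the Lawrence–McCarty relation gives S = K_s·(1 + k_d·θ_c) / [θ_c·(Y·k − k_d) − 1] = 78.6 × (1 + 0.108 × 11.1) / [11.1 × (0.348 × 6.03 − 0.108) − 1] = 172.8 / 21.09 = 8.193 mg/L.

S ≈ 8.19 mg/L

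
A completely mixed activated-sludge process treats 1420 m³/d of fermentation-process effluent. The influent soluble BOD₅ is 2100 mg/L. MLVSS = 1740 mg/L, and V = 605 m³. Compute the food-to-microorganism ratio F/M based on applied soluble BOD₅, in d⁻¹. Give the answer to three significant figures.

F/M = applied load / biomass = Q·S₀/(V·X) = 1420 × 2100 / (605.0 × 1740) = 2.833 d⁻¹.

F/M ≈ 2.83 d⁻¹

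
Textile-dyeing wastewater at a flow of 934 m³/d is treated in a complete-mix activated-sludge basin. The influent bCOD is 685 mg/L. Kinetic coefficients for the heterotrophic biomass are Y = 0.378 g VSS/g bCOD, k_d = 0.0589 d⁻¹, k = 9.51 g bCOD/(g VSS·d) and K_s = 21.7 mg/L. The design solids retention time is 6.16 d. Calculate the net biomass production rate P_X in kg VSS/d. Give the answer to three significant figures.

P_X ≈ 177 kg VSS/d

Effluent substrate depends only on kinetics and SRT: S = K_s(1 + k_d θ_c) / [θ_c(Yk − k_d) − 1] = 21.7 × (1 + 0.0589 × 6.16) / [6.16 × (0.378 × 9.51 − 0.0589) − 1] = 29.57 / 20.78 = 1.423 mg/L.
Y_obs = Y / (1 + k_d θ_c) = 0.378 / (1 + 0.0589 × 6.16) = 0.378 / 1.363 = 0.2774.
Q·(S₀ − S) = 934 × (685 − 1.42) × 10⁻³ = 638.5 kg/d removed.
Biomass produced: P_X = Y_obs·Q·ΔS = 0.2774 × 638.5 ≈ 177.1 kg VSS/d.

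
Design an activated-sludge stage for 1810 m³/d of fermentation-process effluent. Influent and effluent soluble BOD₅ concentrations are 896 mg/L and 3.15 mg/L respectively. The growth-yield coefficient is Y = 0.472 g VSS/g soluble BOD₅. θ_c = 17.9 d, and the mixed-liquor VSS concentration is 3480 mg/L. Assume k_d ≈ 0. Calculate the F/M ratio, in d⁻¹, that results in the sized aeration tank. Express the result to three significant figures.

F/M ≈ 0.119 d⁻¹

Biomass mass balance (decay neglected): V·X = Y·Q·(S₀ − S)·θ_c, so V = 0.472 × 1810 × (896 − 3.15) × 17.9 / 3480 = 3923 m³.
F/M = Q·S₀ / (V·X) = 1810 × 896 / (3923 × 3480) = 0.1188 g soluble BOD₅·(g VSS·d)⁻¹.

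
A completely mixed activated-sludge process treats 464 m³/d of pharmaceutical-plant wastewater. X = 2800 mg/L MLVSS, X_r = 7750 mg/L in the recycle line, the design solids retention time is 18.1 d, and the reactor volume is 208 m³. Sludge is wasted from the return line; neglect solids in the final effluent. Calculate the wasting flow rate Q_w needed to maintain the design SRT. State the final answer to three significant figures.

Q_w ≈ 4.15 m³/d

θ_c = V·X/(Q_w·X_r) when wasting from the recycle, so Q_w = V·X/(θ_c·X_r) = 208.0 × 2800 / (18.1 × 7750) = 4.152 m³/d.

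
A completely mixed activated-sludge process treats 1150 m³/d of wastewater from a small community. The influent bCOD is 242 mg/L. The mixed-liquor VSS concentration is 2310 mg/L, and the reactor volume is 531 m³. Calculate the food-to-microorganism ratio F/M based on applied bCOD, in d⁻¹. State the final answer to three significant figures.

F/M = Q·S₀ / (V·X) = 1150 × 242 / (531.0 × 2310) = 0.2269 g bCOD·(g VSS·d)⁻¹.

F/M ≈ 0.227 d⁻¹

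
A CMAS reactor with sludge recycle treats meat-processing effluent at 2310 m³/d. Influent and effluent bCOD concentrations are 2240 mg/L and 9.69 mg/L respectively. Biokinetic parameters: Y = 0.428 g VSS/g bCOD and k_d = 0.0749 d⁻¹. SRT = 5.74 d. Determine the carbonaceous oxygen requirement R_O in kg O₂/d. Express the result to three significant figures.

R_O ≈ 2960 kg O₂/d

Y_obs = Y / (1 + k_d θ_c) = 0.428 / (1 + 0.0749 × 5.74) = 0.428 / 1.430 = 0.2993.
Substrate removed = Q·(S₀ − S) = 2310 m³/d × (2240 − 9.69) g/m³ = 5.15×10^6 g/d = 5152 kg/d.
P_X = Y_obs·Q·(S₀ − S) = 0.2993 × 5152 = 1542 kg VSS/d.
R_O = Q·(S₀ − S) − 1.42·P_X = 5152 − 1.42 × 1542 = 2962 kg O₂/d.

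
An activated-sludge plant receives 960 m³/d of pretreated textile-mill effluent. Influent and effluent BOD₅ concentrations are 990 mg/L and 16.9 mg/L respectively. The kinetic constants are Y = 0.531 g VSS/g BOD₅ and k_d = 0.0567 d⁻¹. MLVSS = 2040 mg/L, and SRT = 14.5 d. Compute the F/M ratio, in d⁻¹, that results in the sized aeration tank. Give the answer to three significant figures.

F/M ≈ 0.241 d⁻¹

From the SRT design equation V = Y Q (S₀−S) θ_c / [X (1 + k_d θ_c)] = 0.531 × 960 × (990 − 16.9) × 14.5 / [2040 × (1 + 0.0567 × 14.5)] = 7.19×10^6 / 3717 = 1935 m³.
F/M = applied load / biomass = Q·S₀/(V·X) = 960 × 990 / (1935 × 2040) = 0.2408 d⁻¹.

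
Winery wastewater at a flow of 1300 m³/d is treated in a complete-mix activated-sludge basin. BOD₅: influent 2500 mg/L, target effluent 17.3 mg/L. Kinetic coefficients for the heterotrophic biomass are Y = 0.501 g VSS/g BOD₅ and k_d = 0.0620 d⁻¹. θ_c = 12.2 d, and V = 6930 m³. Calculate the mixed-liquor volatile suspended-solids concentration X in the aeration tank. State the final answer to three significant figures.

X = Y·Q·ΔS·θ_c / [V·(1 + k_d θ_c)] = 0.501 × 1300 × (2500 − 17.3) × 12.2 / [6930 × (1 + 0.0620 × 12.2)] = 1621 mg/L.

X ≈ 1620 mg/L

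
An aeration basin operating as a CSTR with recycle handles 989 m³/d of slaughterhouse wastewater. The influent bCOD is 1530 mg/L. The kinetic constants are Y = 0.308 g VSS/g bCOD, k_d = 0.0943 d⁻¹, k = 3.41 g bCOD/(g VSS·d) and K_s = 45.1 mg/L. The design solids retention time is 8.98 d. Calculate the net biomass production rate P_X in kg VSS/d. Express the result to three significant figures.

From the Monod/SRT balance for a CMAS, S = K_s·(1+k_d θ_c)/[θ_c·(Y k − k_d) − 1] = 45.1 × (1 + 0.0943 × 8.98) / [8.98 × (0.308 × 3.41 − 0.0943) − 1] = 83.29 / 7.585 = 10.98 mg/L.
Correct the yield for decay: Y_obs = Y/(1 + k_d θ_c) = 0.308 / (1 + 0.0943 × 8.98) = 0.308 / 1.847 = 0.1668.
Mass of bCOD removed per day: Q(S₀ − S) = 989 × 1519 g/m³ = 1502 kg/d.
Biomass produced: P_X = Y_obs·Q·ΔS = 0.1668 × 1502 ≈ 250.5 kg VSS/d.

P_X ≈ 251 kg VSS/d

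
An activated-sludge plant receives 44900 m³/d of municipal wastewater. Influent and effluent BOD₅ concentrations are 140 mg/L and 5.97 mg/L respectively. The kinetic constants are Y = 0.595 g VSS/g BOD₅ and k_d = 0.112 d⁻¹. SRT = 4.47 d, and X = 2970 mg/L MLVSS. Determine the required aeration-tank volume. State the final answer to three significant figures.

V ≈ 3590 m³

Steady-state biomass mass balance: V·X·(1 + k_d·θ_c) = Y·Q·(S₀ − S)·θ_c, so V = 0.595 × 44900 × (140 − 5.97) × 4.47 / [2970 × (1 + 0.112 × 4.47)] = 1.6×10^7 / 4457 = 3591 m³.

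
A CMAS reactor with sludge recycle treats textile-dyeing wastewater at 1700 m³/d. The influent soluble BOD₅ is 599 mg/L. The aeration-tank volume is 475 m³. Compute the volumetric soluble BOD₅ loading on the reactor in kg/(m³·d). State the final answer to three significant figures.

Volumetric loading L_v = Q·S₀ / V = 1700 × 599 g/m³ / 475.0 m³ = 2144 g/(m³·d) = 2.144 kg soluble BOD₅/(m³·d).

L_v ≈ 2.14 kg soluble BOD₅/(m³·d)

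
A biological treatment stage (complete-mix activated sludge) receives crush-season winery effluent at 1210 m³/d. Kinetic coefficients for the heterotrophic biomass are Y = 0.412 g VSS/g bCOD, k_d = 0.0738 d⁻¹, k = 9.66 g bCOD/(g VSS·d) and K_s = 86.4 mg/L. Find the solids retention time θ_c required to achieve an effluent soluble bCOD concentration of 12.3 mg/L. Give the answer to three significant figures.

θ_c ≈ 2.37 d

Specific growth rate at S = 12.3 mg/L: μ = YkS/(K_s+S) = 0.412·9.66·12.3/(86.4+12.3) = 0.4960 d⁻¹.
θ_c = 1/(μ − k_d) = 1/(0.4960 − 0.0738) = 1/0.4222 = 2.369 d.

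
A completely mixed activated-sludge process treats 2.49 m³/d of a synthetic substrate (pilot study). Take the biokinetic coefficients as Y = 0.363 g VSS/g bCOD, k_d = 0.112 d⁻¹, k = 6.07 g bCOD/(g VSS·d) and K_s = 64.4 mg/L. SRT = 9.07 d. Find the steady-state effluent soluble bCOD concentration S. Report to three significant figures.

S ≈ 7.22 mg/L

Effluent substrate depends only on kinetics and SRT: S = K_s(1 + k_d θ_c) / [θ_c(Yk − k_d) − 1] = 64.4 × (1 + 0.112 × 9.07) / [9.07 × (0.363 × 6.07 − 0.112) − 1] = 129.8 / 17.97 = 7.225 mg/L.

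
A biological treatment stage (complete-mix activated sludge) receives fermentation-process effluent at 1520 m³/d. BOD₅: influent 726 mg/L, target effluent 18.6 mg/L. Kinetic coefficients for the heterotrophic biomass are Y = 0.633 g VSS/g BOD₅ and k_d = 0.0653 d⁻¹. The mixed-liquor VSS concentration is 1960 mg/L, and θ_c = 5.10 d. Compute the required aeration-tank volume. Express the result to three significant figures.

Steady-state biomass mass balance: V·X·(1 + k_d·θ_c) = Y·Q·(S₀ − S)·θ_c, so V = 0.633 × 1520 × (726 − 18.6) × 5.10 / [1960 × (1 + 0.0653 × 5.10)] = 3.47×10^6 / 2613 = 1329 m³.

V ≈ 1330 m³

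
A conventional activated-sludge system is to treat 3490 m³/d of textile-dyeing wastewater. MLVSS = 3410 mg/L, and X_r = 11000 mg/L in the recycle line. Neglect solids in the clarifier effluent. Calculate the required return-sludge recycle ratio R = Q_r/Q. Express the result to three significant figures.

R ≈ 0.449

Mass balance around the secondary clarifier (neglecting effluent solids): R = X / (X_r − X) = 3410 / (11000 − 3410) = 0.4493.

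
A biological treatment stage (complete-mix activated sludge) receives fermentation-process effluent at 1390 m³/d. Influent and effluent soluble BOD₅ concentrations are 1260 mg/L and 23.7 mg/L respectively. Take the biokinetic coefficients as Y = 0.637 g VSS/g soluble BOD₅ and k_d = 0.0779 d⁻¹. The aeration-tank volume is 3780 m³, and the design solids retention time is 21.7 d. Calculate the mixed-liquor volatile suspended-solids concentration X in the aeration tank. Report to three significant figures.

X = Y·Q·ΔS·θ_c / [V·(1 + k_d θ_c)] = 0.637 × 1390 × (1260 − 23.7) × 21.7 / [3780 × (1 + 0.0779 × 21.7)] = 2336 mg/L.

X ≈ 2340 mg/L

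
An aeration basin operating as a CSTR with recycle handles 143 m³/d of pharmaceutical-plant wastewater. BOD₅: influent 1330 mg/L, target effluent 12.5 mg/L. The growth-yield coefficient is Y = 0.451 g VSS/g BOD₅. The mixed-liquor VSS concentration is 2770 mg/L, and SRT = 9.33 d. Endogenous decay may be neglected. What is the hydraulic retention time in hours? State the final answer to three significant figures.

τ ≈ 48.0 h

Biomass mass balance (decay neglected): V·X = Y·Q·(S₀ − S)·θ_c, so V = 0.451 × 143 × (1330 − 12.5) × 9.33 / 2770 = 286.2 m³.
τ = V/Q = 286.2/143 = 2.001 d, or 48.03 h.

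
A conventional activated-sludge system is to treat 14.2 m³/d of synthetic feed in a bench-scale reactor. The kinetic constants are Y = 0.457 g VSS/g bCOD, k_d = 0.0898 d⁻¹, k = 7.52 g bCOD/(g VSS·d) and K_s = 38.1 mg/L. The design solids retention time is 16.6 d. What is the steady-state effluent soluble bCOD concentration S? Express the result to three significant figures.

S ≈ 1.74 mg/L

Effluent substrate depends only on kinetics and SRT: S = K_s(1 + k_d θ_c) / [θ_c(Yk − k_d) − 1] = 38.1 × (1 + 0.0898 × 16.6) / [16.6 × (0.457 × 7.52 − 0.0898) − 1] = 94.89 / 54.56 = 1.739 mg/L.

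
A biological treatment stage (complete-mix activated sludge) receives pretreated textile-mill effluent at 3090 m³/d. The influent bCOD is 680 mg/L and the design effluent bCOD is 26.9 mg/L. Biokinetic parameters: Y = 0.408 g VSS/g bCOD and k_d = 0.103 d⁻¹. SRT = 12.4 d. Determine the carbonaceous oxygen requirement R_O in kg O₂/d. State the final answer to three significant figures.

R_O ≈ 1500 kg O₂/d

Correct the yield for decay: Y_obs = Y/(1 + k_d θ_c) = 0.408 / (1 + 0.103 × 12.4) = 0.408 / 2.277 = 0.1792.
Q·(S₀ − S) = 3090 × (680 − 26.9) × 10⁻³ = 2018 kg/d removed.
Biomass synthesised: P_X = Y_obs × 2018 = 361.6 kg VSS/d.
R_O = Q·(S₀ − S) − 1.42·P_X = 2018 − 1.42 × 361.6 = 1505 kg O₂/d.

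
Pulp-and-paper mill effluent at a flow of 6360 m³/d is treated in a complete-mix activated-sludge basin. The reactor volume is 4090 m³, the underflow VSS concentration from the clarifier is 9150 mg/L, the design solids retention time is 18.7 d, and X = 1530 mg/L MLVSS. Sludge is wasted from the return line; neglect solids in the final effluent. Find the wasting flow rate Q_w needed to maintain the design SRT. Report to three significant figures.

Wasting from the return line (neglecting effluent solids): Q_w = V·X / (θ_c·X_r) = 4090 × 1530 / (18.7 × 9150) = 36.57 m³/d.

Q_w ≈ 36.6 m³/d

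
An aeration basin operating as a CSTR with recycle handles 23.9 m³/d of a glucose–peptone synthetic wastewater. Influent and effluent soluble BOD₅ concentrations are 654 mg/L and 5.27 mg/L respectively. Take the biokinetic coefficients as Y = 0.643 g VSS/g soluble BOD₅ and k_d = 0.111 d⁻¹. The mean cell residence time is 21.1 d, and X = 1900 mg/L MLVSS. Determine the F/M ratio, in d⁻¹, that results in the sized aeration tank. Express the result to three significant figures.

F/M ≈ 0.248 d⁻¹

Steady-state biomass mass balance: V·X·(1 + k_d·θ_c) = Y·Q·(S₀ − S)·θ_c, so V = 0.643 × 23.9 × (654 − 5.27) × 21.1 / [1900 × (1 + 0.111 × 21.1)] = 2.1×10^5 / 6350 = 33.13 m³.
F/M = applied load / biomass = Q·S₀/(V·X) = 23.9 × 654 / (33.13 × 1900) = 0.2483 d⁻¹.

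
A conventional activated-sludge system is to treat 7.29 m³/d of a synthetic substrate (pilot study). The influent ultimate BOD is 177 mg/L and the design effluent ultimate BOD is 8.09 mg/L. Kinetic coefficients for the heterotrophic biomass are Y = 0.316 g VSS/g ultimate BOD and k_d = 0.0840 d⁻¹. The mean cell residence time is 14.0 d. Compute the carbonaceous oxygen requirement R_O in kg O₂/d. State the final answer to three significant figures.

Correct the yield for decay: Y_obs = Y/(1 + k_d θ_c) = 0.316 / (1 + 0.0840 × 14.0) = 0.316 / 2.176 = 0.1452.
Mass of ultimate BOD removed per day: Q(S₀ − S) = 7.29 × 168.9 g/m³ = 1.231 kg/d.
Biomass synthesised: P_X = Y_obs × 1.231 = 0.1788 kg VSS/d.
R_O = Q·(S₀ − S) − 1.42·P_X = 1.231 − 1.42 × 0.1788 = 0.9774 kg O₂/d.

R_O ≈ 0.977 kg O₂/d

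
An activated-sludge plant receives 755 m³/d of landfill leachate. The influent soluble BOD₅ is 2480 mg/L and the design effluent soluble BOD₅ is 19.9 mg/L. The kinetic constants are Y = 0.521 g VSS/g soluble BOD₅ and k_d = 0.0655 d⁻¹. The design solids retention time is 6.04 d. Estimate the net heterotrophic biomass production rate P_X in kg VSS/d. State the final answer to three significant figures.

P_X ≈ 693 kg VSS/d

Observed yield with endogenous decay: Y_obs = Y / (1 + k_d·θ_c) = 0.521 / (1 + 0.0655 × 6.04) = 0.521 / 1.396 = 0.3733 g VSS/g soluble BOD₅.
ΔS = 2480 − 19.9 = 2460 mg/L, so the substrate removal rate is 755 × 2460/1000 = 1857 kg soluble BOD₅/d.
So the net sludge growth is P_X = 0.3733 × 1857 = 693.4 kg VSS/d.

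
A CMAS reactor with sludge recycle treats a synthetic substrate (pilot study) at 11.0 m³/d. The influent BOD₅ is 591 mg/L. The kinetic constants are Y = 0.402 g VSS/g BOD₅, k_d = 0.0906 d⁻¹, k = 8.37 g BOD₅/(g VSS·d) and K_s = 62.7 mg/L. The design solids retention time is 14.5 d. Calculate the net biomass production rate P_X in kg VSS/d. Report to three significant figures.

P_X ≈ 1.12 kg VSS/d

Effluent substrate depends only on kinetics and SRT: S = K_s(1 + k_d θ_c) / [θ_c(Yk − k_d) − 1] = 62.7 × (1 + 0.0906 × 14.5) / [14.5 × (0.402 × 8.37 − 0.0906) − 1] = 145.1 / 46.48 = 3.121 mg/L.
Y_obs = Y / (1 + k_d θ_c) = 0.402 / (1 + 0.0906 × 14.5) = 0.402 / 2.314 = 0.1737.
ΔS = 591 − 3.12 = 587.9 mg/L, so the substrate removal rate is 11.0 × 587.9/1000 = 6.467 kg BOD₅/d.
Net biomass production P_X = Y_obs × Q·(S₀ − S) = 0.1737 × 6.467 = 1.124 kg VSS/d.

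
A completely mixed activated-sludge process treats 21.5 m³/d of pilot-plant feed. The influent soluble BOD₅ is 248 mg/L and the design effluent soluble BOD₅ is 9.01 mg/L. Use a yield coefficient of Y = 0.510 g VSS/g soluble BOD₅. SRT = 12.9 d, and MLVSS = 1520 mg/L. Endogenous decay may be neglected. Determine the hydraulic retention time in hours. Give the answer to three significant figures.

Biomass mass balance (decay neglected): V·X = Y·Q·(S₀ − S)·θ_c, so V = 0.510 × 21.5 × (248 − 9.01) × 12.9 / 1520 = 22.24 m³.
HRT = V/Q = 22.24 m³ / 21.5 m³·d⁻¹ = 1.034 d × 24 = 24.83 h.

τ ≈ 24.8 h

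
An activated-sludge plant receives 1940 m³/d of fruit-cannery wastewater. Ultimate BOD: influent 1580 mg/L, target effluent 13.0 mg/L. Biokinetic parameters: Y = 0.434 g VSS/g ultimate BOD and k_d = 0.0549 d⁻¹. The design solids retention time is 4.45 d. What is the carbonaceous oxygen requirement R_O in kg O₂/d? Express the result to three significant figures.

R_O ≈ 1530 kg O₂/d

Observed yield with endogenous decay: Y_obs = Y / (1 + k_d·θ_c) = 0.434 / (1 + 0.0549 × 4.45) = 0.434 / 1.244 = 0.3488 g VSS/g ultimate BOD.
Substrate removed = Q·(S₀ − S) = 1940 m³/d × (1580 − 13.0) g/m³ = 3.04×10^6 g/d = 3040 kg/d.
Biomass synthesised: P_X = Y_obs × 3040 = 1060 kg VSS/d.
Carbonaceous O₂ demand = substrate oxidised − cell-mass equivalent = 3040 − 1.42 × 1060 = 1534 kg O₂/d.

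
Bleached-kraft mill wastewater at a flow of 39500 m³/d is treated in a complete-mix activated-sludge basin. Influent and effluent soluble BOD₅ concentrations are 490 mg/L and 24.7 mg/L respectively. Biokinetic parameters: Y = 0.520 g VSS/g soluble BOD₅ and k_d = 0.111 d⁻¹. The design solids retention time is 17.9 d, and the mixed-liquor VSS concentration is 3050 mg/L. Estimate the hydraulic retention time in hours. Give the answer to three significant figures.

Rearranging the biomass balance for a CMAS with decay, V = Y·Q·ΔS·θ_c / [X·(1+k_d θ_c)] = 0.520 × 39500 × (490 − 24.7) × 17.9 / [3050 × (1 + 0.111 × 17.9)] = 1.71×10^8 / 9110 = 18779 m³.
τ = V/Q = 18779/39500 = 0.4754 d, or 11.41 h.

τ ≈ 11.4 h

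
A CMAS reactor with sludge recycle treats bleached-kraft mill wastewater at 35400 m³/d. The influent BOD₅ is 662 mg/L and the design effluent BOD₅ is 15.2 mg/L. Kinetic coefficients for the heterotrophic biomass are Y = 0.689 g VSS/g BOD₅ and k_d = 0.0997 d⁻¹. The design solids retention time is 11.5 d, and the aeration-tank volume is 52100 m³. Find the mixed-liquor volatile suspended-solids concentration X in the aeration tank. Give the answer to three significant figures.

X ≈ 1620 mg/L

X = Y·Q·ΔS·θ_c / [V·(1 + k_d θ_c)] = 0.689 × 35400 × (662 − 15.2) × 11.5 / [52100 × (1 + 0.0997 × 11.5)] = 1622 mg/L.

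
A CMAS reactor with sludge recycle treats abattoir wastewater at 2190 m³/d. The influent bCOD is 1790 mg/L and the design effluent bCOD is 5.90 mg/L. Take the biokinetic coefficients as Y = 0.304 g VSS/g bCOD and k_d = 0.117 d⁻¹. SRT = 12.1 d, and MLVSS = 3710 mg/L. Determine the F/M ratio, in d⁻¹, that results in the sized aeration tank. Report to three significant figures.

F/M ≈ 0.659 d⁻¹

From the SRT design equation V = Y Q (S₀−S) θ_c / [X (1 + k_d θ_c)] = 0.304 × 2190 × (1790 − 5.90) × 12.1 / [3710 × (1 + 0.117 × 12.1)] = 1.44×10^7 / 8962 = 1604 m³.
F/M = applied load / biomass = Q·S₀/(V·X) = 2190 × 1790 / (1604 × 3710) = 0.6589 d⁻¹.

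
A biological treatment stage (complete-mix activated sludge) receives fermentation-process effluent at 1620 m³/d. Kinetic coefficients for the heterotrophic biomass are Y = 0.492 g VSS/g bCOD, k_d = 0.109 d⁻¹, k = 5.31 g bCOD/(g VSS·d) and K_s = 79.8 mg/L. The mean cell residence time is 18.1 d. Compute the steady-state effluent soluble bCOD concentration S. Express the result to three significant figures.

For a completely mixed reactor with recycle the Lawrence–McCarty relation gives S = K_s·(1 + k_d·θ_c) / [θ_c·(Y·k − k_d) − 1] = 79.8 × (1 + 0.109 × 18.1) / [18.1 × (0.492 × 5.31 − 0.109) − 1] = 237.2 / 44.31 = 5.354 mg/L.

S ≈ 5.35 mg/L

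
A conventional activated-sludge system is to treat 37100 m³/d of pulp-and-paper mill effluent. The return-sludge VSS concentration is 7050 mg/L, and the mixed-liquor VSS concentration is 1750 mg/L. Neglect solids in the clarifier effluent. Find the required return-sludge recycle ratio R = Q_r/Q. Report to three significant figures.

Mass balance around the secondary clarifier (neglecting effluent solids): R = X / (X_r − X) = 1750 / (7050 − 1750) = 0.3302.

R ≈ 0.330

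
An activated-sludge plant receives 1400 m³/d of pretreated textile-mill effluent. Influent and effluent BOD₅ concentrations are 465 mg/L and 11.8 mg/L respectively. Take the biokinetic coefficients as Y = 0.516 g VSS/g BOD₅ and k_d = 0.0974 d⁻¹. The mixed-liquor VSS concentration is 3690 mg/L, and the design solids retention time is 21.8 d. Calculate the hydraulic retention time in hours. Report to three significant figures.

τ ≈ 10.6 h

From the SRT design equation V = Y Q (S₀−S) θ_c / [X (1 + k_d θ_c)] = 0.516 × 1400 × (465 − 11.8) × 21.8 / [3690 × (1 + 0.0974 × 21.8)] = 7.14×10^6 / 11525 = 619.3 m³.
HRT = V/Q = 619.3 m³ / 1400 m³·d⁻¹ = 0.4423 d × 24 = 10.62 h.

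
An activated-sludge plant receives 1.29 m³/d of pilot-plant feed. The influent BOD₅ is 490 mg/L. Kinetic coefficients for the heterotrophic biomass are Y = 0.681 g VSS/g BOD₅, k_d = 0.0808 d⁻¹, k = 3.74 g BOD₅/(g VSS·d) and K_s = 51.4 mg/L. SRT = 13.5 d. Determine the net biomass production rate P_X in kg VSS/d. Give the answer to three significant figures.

Effluent substrate depends only on kinetics and SRT: S = K_s(1 + k_d θ_c) / [θ_c(Yk − k_d) − 1] = 51.4 × (1 + 0.0808 × 13.5) / [13.5 × (0.681 × 3.74 − 0.0808) − 1] = 107.5 / 32.29 = 3.328 mg/L.
The observed yield is Y_obs = Y/(1 + k_d·θ_c) = 0.681 / (1 + 0.0808 × 13.5) = 0.681 / 2.091 = 0.3257 g VSS per g BOD₅ removed.
Mass of BOD₅ removed per day: Q(S₀ − S) = 1.29 × 486.7 g/m³ = 0.6278 kg/d.
Net biomass production P_X = Y_obs × Q·(S₀ − S) = 0.3257 × 0.6278 = 0.2045 kg VSS/d.

P_X ≈ 0.204 kg VSS/d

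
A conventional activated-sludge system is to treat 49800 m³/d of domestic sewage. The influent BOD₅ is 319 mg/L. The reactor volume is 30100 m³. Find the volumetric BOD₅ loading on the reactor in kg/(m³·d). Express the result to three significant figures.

Volumetric loading L_v = Q·S₀ / V = 49800 × 319 g/m³ / 30100 m³ = 527.8 g/(m³·d) = 0.5278 kg BOD₅/(m³·d).

L_v ≈ 0.528 kg BOD₅/(m³·d)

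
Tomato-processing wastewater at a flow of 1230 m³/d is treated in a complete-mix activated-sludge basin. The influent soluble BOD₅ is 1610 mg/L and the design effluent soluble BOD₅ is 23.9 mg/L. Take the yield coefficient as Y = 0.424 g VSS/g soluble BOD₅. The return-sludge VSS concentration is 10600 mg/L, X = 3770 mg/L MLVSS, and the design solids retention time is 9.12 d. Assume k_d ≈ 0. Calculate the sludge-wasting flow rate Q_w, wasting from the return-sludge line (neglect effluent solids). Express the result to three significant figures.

Q_w ≈ 78.0 m³/d

Biomass mass balance (decay neglected): V·X = Y·Q·(S₀ − S)·θ_c, so V = 0.424 × 1230 × (1610 − 23.9) × 9.12 / 3770 = 2001 m³.
Q_w = (V·X)/(θ_c X_r) = 2001 × 3770 / (9.12 × 10600) = 78.04 m³/d.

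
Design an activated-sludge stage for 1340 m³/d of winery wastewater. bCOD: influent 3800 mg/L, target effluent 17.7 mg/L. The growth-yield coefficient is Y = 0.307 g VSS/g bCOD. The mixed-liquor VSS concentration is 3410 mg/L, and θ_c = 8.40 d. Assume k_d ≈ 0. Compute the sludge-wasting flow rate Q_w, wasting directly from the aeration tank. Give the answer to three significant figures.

V·X = Y·Q·ΔS·θ_c gives V = 0.307 × 1340 × (3800 − 17.7) × 8.40 / 3410 = 3833 m³.
For wasting at MLVSS concentration, Q_w = V/θ_c = 3833/8.40 = 456.3 m³/d.

Q_w ≈ 456 m³/d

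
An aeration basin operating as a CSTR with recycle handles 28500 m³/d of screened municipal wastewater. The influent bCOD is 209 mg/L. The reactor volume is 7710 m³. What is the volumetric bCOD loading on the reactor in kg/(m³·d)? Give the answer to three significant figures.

L_v ≈ 0.773 kg bCOD/(m³·d)

Volumetric loading L_v = Q·S₀ / V = 28500 × 209 g/m³ / 7710 m³ = 772.6 g/(m³·d) = 0.7726 kg bCOD/(m³·d).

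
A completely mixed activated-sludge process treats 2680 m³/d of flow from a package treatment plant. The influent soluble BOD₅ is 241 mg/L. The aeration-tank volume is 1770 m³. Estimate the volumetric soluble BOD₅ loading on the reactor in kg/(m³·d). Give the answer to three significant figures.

L_v ≈ 0.365 kg soluble BOD₅/(m³·d)

L_v = Q S₀ / V = 2680 × 241 × 10⁻³ / 1770 = 0.3649 kg/(m³·d).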